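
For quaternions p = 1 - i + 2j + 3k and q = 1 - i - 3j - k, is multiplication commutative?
No: pq = 9 + 5i - 5j + 7k ≠ 9 - 9i + 3j - 3k = qp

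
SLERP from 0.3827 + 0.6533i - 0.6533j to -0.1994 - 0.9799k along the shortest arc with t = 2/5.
0.4124 + 0.5119i - 0.5119j + 0.5531k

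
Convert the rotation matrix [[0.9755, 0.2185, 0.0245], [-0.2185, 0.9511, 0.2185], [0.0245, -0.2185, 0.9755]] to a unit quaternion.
0.9877 - 0.1106i - 0.1106k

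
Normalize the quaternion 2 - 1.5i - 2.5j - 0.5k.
0.5601 - 0.4201i - 0.7001j - 0.14k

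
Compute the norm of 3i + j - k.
√11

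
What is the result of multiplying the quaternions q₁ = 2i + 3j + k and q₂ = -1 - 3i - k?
7 - 5i - 4j + 8k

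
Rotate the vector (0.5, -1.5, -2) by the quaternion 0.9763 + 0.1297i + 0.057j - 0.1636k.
(-0.169, -0.978, -2.348)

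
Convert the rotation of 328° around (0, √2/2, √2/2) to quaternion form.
-0.9613 + 0.1949j + 0.1949k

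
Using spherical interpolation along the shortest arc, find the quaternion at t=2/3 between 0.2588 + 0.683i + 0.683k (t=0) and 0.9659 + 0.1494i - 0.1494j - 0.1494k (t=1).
0.8818 + 0.4189i - 0.1188j + 0.1813k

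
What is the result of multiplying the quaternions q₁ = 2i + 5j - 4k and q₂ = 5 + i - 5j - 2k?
15 - 20i + 25j - 35k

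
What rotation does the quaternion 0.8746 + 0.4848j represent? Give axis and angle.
axis = (0, 1, 0), θ = 58°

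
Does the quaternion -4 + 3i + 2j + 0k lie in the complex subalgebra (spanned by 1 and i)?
No. The quaternion -4 + 3i + 2j has j-coefficient y = 2 and k-coefficient z = 0, not both zero, so it does not lie in the complex subalgebra spanned by 1 and i.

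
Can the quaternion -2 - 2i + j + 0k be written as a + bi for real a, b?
No. The quaternion -2 - 2i + j has j-coefficient y = 1 and k-coefficient z = 0, not both zero, so it does not lie in the complex subalgebra spanned by 1 and i.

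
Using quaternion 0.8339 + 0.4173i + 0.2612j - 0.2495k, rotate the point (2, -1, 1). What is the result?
(1.071, -1.75, -1.338)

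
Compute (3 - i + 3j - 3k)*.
3 + i - 3j + 3k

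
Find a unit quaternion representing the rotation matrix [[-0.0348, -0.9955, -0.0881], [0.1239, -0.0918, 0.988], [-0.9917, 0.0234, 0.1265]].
0.5 - 0.4823i + 0.4518j + 0.5597k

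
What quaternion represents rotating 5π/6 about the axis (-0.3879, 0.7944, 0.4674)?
0.2588 - 0.3747i + 0.7673j + 0.4515k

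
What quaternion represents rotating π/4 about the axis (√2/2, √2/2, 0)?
0.9239 + 0.2706i + 0.2706j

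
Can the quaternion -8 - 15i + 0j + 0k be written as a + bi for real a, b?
Yes. The quaternion -8 - 15i has j- and k-coefficients y = z = 0, so it lies in the complex subalgebra spanned by 1 and i.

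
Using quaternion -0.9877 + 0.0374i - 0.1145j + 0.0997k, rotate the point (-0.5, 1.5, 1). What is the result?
(0.039, 1.62, 0.935)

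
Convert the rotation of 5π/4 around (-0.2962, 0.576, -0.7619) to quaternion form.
-0.3827 - 0.2737i + 0.5322j - 0.7039k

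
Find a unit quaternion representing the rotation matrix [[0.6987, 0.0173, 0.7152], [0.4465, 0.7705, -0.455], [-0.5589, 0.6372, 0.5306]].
0.866 + 0.3153i + 0.3678j + 0.1239k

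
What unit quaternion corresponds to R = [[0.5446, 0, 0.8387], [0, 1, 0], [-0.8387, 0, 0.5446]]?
0.8788 + 0.4772j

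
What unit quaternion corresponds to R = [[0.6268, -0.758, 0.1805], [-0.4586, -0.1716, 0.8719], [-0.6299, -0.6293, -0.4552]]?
0.5 - 0.7506i + 0.4052j + 0.1497k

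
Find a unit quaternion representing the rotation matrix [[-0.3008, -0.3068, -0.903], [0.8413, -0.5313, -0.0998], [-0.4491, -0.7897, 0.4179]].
0.3827 - 0.4507i - 0.2965j + 0.75k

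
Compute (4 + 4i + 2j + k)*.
4 - 4i - 2j - k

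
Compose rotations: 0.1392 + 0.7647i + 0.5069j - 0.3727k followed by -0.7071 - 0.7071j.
0.26 - 0.2772i - 0.4569j + 0.8043k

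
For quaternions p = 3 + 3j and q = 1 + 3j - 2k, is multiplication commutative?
No: pq = -6 - 6i + 12j - 6k ≠ -6 + 6i + 12j - 6k = qp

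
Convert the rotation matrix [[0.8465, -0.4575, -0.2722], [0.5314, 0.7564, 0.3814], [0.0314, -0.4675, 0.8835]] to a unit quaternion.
0.9336 - 0.2273i - 0.0813j + 0.2648k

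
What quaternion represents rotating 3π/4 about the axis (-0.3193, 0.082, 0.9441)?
0.3827 - 0.295i + 0.0758j + 0.8722k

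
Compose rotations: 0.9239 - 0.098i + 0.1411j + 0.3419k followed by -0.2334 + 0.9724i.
-0.1203 + 0.9213i - 0.3654j + 0.0574k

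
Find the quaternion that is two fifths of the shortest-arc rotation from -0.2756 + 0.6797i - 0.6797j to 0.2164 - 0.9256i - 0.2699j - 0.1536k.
-0.2882 + 0.8945i - 0.3341j + 0.072k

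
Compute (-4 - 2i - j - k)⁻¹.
-0.1818 + 0.0909i + 0.0455j + 0.0455k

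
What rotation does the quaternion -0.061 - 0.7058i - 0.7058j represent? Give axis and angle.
axis = (-√2/2, -√2/2, 0), θ = 187°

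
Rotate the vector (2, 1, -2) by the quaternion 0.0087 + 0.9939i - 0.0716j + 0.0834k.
(1.479, -1.213, 2.311)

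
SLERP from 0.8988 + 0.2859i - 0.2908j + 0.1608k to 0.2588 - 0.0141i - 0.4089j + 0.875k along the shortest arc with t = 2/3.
0.5493 + 0.1029i - 0.4198j + 0.7152k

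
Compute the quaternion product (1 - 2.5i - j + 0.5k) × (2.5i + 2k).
5.25 + 0.5i + 6.25j + 4.5k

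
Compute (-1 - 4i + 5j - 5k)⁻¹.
-0.0149 + 0.0597i - 0.0746j + 0.0746k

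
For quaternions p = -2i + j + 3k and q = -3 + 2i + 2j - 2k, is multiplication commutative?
No: pq = 8 - 2i - j - 15k ≠ 8 + 14i - 5j - 3k = qp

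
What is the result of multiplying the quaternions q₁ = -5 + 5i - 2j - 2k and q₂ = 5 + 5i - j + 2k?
-48 - 6i - 25j - 15k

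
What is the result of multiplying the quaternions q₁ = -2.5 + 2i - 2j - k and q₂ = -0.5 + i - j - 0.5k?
-3.25 - 3.5i + 3.5j + 1.75k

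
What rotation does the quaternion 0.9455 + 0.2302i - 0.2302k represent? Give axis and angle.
axis = (√2/2, 0, -√2/2), θ = 38°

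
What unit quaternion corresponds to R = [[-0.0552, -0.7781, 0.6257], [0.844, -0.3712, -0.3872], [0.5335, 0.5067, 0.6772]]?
0.5592 + 0.3996i + 0.0412j + 0.7252k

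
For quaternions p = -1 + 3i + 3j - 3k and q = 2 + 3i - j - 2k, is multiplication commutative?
No: pq = -14 - 6i + 4j - 16k ≠ -14 + 12i + 10j + 8k = qp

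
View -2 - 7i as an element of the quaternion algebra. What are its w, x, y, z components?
-2 - 7i + 0j + 0k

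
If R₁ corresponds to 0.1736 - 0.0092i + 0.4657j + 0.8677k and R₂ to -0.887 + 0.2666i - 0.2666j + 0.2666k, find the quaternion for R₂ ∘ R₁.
-0.2587 - 0.301i - 0.6931j - 0.6017k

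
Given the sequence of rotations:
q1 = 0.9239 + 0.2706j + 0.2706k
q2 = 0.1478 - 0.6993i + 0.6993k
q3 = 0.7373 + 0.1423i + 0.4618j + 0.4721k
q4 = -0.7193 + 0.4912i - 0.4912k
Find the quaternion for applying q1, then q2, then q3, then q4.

q2 · q1 = -0.0527 - 0.8353i + 0.2292j + 0.4968k
q3 · q2 · q1 = -0.2604 - 0.5021i - 0.3204j + 0.7598k
q4 · q3 · q2 · q1 = 0.8072 + 0.0759i + 0.1039j - 0.576k
0.8072 + 0.0759i + 0.1039j - 0.576k


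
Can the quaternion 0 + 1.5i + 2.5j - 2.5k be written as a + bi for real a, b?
No. The quaternion 1.5i + 2.5j - 2.5k has j-coefficient y = 2.5 and k-coefficient z = -2.5, not both zero, so it does not lie in the complex subalgebra spanned by 1 and i.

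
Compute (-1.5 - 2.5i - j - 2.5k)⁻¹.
-0.0952 + 0.1587i + 0.0635j + 0.1587k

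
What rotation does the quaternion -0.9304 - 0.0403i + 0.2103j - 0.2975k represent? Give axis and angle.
axis = (-0.1099, 0.5737, -0.8116), θ = 317°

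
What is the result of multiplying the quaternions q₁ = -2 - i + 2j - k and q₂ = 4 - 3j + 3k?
1 - i + 17j - 7k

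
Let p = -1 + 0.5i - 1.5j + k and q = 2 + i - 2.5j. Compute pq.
-6.25 + 2.5i + 0.5j + 2.25k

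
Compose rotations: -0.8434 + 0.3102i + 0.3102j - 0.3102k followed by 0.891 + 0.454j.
-0.8923 + 0.1356i - 0.1065j - 0.4172k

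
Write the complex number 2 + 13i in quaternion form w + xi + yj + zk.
2 + 13i + 0j + 0k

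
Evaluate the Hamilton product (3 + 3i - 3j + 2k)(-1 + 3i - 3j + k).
-23 + 9i - 3j + k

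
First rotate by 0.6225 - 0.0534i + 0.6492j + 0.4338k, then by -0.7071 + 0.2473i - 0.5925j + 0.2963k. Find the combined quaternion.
-0.1708 - 0.2577i - 0.951j + 0.0066k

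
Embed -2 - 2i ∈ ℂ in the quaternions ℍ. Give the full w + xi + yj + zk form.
-2 - 2i + 0j + 0k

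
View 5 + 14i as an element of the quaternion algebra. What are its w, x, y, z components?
5 + 14i + 0j + 0k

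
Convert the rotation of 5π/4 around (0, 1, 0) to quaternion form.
-0.3827 + 0.9239j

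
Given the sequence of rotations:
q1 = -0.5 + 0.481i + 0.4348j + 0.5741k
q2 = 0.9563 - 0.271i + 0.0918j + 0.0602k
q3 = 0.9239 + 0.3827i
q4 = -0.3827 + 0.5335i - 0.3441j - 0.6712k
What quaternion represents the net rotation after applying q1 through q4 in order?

q2 · q1 = -0.4223 + 0.622i + 0.5544j + 0.3569k
q3 · q2 · q1 = -0.6282 + 0.4131i + 0.3756j + 0.5419k
q4 · q3 · q2 · q1 = 0.513 - 0.4276i - 0.494j + 0.5568k
0.513 - 0.4276i - 0.494j + 0.5568k


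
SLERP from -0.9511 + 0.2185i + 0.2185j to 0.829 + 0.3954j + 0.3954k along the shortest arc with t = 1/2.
-0.9648 + 0.1184i - 0.0959j - 0.2143k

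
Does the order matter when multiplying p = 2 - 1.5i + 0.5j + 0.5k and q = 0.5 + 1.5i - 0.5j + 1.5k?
Yes: pq = 2.75 + 3.25i + 2.25j + 3.25k ≠ 2.75 + 1.25i - 3.75j + 3.25k = qp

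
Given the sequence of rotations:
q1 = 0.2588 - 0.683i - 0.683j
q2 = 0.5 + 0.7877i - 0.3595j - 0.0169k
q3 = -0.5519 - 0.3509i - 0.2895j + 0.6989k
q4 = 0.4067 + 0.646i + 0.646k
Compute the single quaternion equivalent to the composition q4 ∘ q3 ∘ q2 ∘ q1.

q2 · q1 = 0.4219 - 0.1492i - 0.423j - 0.7879k
q3 · q2 · q1 = 0.143 + 0.458i - 0.2694j + 0.8349k
q4 · q3 · q2 · q1 = -0.7771 + 0.4527i - 0.353j + 0.2579k
-0.7771 + 0.4527i - 0.353j + 0.2579k


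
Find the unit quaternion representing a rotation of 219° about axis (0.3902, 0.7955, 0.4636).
-0.3338 + 0.3678i + 0.7499j + 0.437k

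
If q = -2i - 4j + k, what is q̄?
2i + 4j - k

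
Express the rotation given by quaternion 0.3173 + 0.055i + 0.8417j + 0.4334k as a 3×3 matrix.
[[-0.7926, -0.1824, 0.5818], [0.3676, 0.6183, 0.6947], [-0.4865, 0.7645, -0.423]]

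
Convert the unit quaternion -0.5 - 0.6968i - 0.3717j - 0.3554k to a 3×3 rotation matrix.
[[0.4711, 0.1626, 0.867], [0.8734, -0.2237, -0.4326], [0.1236, 0.961, -0.2474]]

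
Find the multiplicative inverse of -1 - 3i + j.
-0.0909 + 0.2727i - 0.0909j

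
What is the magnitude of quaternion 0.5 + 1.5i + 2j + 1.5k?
2.958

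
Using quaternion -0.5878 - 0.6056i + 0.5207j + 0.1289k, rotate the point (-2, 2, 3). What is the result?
(-4.112, 0.298, -0.047)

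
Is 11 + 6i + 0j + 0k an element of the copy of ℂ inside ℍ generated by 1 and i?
Yes. The quaternion 11 + 6i has j- and k-coefficients y = z = 0, so it lies in the complex subalgebra spanned by 1 and i.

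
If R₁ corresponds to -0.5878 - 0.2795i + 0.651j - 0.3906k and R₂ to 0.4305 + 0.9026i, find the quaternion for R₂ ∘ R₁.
-0.0008 - 0.6509i + 0.6328j + 0.4194k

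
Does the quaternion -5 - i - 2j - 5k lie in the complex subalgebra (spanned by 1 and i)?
No. The quaternion -5 - i - 2j - 5k has j-coefficient y = -2 and k-coefficient z = -5, not both zero, so it does not lie in the complex subalgebra spanned by 1 and i.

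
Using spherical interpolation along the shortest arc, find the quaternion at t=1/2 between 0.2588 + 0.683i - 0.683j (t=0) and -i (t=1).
0.1411 + 0.9173i - 0.3723j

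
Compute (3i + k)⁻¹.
-0.3i - 0.1k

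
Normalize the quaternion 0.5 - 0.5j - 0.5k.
0.5774 - 0.5774j - 0.5774k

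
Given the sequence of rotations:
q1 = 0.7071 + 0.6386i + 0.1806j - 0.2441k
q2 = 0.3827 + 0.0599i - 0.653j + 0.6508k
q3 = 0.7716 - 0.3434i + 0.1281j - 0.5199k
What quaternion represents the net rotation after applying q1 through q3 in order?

q2 · q1 = 0.5091 + 0.3286i + 0.0376j + 0.7946k
q3 · q2 · q1 = 0.914 + 0.2001i + 0.1963j + 0.2934k
0.914 + 0.2001i + 0.1963j + 0.2934k


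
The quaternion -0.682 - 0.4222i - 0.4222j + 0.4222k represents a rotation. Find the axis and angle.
axis = (-√3/3, -√3/3, √3/3), θ = 266°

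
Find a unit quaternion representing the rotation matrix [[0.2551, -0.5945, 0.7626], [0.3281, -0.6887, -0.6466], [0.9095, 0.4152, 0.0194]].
0.3827 + 0.6936i - 0.096j + 0.6027k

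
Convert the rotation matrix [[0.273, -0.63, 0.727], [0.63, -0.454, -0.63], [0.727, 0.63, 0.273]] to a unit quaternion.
0.5225 + 0.6029i + 0.6029k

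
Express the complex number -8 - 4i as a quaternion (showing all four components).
-8 - 4i + 0j + 0k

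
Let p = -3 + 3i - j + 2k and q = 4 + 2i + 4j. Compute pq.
-14 - 2i - 12j + 22k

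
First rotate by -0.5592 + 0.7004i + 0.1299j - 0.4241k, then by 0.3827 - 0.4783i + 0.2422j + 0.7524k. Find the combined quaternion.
0.4086 + 0.3351i + 0.2384j - 0.8148k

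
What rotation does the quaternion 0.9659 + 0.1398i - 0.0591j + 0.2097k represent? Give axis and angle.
axis = (0.5401, -0.2283, 0.8101), θ = π/6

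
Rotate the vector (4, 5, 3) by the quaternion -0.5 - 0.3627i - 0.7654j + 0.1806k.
(4.635, 2.939, -4.459)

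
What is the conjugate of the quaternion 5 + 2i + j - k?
5 - 2i - j + k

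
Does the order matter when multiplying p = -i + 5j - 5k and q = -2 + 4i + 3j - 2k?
Yes: pq = -21 + 7i - 32j - 13k ≠ -21 - 3i + 12j + 33k = qp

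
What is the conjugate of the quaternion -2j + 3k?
2j - 3k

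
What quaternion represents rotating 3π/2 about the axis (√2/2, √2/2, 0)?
-0.7071 + 0.5i + 0.5j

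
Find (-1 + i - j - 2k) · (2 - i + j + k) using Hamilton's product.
2 + 4i - 2j - 5k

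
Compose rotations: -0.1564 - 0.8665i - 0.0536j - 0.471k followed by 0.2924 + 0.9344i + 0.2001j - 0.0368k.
0.7573 - 0.4957i + 0.425j - 0.0087k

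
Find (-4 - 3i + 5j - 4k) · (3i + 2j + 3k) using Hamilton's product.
11 + 11i - 11j - 33k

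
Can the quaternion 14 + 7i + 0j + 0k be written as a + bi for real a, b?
Yes. The quaternion 14 + 7i has j- and k-coefficients y = z = 0, so it lies in the complex subalgebra spanned by 1 and i.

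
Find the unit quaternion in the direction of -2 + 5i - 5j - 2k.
-0.2626 + 0.6565i - 0.6565j - 0.2626k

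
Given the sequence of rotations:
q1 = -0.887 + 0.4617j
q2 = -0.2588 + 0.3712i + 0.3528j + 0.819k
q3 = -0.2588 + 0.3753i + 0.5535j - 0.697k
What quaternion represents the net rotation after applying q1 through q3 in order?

q2 · q1 = 0.0667 - 0.7074i - 0.4324j - 0.5551k
q3 · q2 · q1 = 0.1007 - 0.4005i + 0.8502j + 0.3264k
0.1007 - 0.4005i + 0.8502j + 0.3264k


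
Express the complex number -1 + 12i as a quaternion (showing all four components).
-1 + 12i + 0j + 0k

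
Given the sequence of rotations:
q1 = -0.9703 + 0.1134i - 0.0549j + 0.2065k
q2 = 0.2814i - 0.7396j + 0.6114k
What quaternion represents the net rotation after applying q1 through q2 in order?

q2 · q1 = -0.1988 - 0.3922i + 0.7289j - 0.5248k
-0.1988 - 0.3922i + 0.7289j - 0.5248k


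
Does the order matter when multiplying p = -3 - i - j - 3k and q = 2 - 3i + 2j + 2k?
Yes: pq = -1 + 11i + 3j - 17k ≠ -1 + 3i - 19j - 7k = qp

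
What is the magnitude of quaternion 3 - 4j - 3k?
√34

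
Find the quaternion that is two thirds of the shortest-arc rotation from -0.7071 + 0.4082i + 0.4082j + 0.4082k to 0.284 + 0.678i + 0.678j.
-0.0775 + 0.6945i + 0.6945j + 0.1713k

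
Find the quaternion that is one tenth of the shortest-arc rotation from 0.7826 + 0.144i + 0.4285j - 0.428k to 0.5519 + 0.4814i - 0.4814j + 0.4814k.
0.8455 + 0.2119i + 0.3468j - 0.3463k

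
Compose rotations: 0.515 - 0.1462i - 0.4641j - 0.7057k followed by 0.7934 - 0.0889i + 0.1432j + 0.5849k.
0.8748 + 0.0086i - 0.4427j - 0.1965k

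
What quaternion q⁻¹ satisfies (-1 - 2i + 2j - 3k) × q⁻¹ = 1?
-0.0556 + 0.1111i - 0.1111j + 0.1667k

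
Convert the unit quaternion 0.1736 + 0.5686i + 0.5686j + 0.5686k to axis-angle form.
axis = (√3/3, √3/3, √3/3), θ = 160°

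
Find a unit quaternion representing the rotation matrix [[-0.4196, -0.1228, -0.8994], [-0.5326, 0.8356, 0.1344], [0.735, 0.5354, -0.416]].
0.5 + 0.2005i - 0.8172j - 0.2049k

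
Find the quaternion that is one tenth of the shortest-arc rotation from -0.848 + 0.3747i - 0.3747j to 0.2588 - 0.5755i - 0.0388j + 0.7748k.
-0.8303 + 0.4245i - 0.3477j - 0.0969k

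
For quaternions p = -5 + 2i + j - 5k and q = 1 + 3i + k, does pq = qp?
No: pq = -6 - 12i - 16j - 13k ≠ -6 - 14i + 18j - 7k = qp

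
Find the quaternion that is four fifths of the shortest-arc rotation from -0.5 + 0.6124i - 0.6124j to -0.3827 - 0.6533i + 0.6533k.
0.2093 + 0.7601i - 0.1683j - 0.5918k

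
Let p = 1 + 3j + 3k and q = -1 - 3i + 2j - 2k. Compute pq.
-1 - 15i - 10j + 4k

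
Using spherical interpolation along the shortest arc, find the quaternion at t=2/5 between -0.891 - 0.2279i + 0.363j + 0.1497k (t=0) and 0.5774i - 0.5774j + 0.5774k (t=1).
-0.6532 - 0.4665i + 0.5655j - 0.1897k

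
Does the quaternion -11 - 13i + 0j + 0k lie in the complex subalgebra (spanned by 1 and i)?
Yes. The quaternion -11 - 13i has j- and k-coefficients y = z = 0, so it lies in the complex subalgebra spanned by 1 and i.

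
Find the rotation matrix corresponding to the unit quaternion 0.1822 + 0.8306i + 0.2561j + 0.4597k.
[[0.4462, 0.2579, 0.857], [0.5929, -0.8024, -0.0672], [0.6703, 0.5381, -0.511]]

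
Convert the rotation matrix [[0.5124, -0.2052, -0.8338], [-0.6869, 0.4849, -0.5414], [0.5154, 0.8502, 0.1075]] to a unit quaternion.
0.7254 + 0.4796i - 0.465j - 0.166k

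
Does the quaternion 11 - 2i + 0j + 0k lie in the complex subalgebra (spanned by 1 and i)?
Yes. The quaternion 11 - 2i has j- and k-coefficients y = z = 0, so it lies in the complex subalgebra spanned by 1 and i.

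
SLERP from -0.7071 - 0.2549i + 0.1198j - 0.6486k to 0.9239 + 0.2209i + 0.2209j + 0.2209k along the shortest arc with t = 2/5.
-0.8299 - 0.252i - 0.0182j - 0.4975k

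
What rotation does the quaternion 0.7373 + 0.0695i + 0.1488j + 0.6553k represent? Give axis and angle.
axis = (0.1029, 0.2203, 0.97), θ = 85°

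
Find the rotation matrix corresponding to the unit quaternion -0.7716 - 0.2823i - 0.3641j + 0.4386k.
[[0.3501, 0.8824, 0.3142], [-0.4713, 0.4559, -0.755], [-0.8095, 0.1163, 0.5755]]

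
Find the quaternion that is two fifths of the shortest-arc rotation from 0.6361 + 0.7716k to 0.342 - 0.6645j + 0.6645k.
0.5544 - 0.2882j + 0.7808k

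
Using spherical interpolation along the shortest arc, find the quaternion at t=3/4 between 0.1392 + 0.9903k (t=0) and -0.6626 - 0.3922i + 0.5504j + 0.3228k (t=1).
-0.5277 - 0.3402i + 0.4774j + 0.6147k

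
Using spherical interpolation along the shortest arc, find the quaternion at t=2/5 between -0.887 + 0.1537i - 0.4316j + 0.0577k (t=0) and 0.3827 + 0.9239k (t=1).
-0.8391 + 0.1115i - 0.313j - 0.4307k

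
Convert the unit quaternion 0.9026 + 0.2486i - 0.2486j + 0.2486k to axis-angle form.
axis = (√3/3, -√3/3, √3/3), θ = 51°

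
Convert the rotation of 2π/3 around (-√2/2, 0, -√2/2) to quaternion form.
0.5 - 0.6124i - 0.6124k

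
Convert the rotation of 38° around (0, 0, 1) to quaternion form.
0.9455 + 0.3256k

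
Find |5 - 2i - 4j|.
√45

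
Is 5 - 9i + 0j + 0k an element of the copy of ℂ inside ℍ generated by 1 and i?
Yes. The quaternion 5 - 9i has j- and k-coefficients y = z = 0, so it lies in the complex subalgebra spanned by 1 and i.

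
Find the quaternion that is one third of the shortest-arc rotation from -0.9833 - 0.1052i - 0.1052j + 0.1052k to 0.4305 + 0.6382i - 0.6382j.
-0.9197 - 0.3396i + 0.1803j + 0.0796k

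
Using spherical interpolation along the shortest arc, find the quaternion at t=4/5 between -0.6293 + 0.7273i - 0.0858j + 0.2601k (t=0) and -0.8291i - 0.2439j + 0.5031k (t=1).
-0.1543 + 0.8956i + 0.19j - 0.3715k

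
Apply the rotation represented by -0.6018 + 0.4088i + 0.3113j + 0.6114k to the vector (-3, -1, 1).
(-1.041, 2.399, -2.04)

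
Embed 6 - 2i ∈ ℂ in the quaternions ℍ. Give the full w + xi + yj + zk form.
6 - 2i + 0j + 0k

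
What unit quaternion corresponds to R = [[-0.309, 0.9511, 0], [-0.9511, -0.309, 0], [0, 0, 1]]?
0.5878 - 0.809k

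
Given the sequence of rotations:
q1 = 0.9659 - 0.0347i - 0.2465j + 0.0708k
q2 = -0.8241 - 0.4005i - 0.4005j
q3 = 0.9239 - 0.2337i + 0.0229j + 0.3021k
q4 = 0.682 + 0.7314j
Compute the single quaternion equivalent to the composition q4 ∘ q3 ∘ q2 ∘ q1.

q2 · q1 = -0.9086 - 0.3866i - 0.1553j + 0.0265k
q3 · q2 · q1 = -0.9343 - 0.0973i - 0.2749j - 0.2049k
q4 · q3 · q2 · q1 = -0.4361 - 0.2162i - 0.8708j - 0.0686k
-0.4361 - 0.2162i - 0.8708j - 0.0686k


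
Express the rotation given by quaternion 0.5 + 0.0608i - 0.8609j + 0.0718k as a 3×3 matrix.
[[-0.4926, -0.1765, -0.8522], [-0.0329, 0.9823, -0.1844], [0.8696, -0.0628, -0.4897]]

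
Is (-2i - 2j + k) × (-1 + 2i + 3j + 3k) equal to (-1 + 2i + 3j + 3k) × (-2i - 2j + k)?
No: pq = 7 - 7i + 10j - 3k ≠ 7 + 11i - 6j + k = qp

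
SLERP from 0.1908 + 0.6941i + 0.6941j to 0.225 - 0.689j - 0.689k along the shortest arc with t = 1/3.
0.0528 + 0.5238i + 0.803j + 0.2792k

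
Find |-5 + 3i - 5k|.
√59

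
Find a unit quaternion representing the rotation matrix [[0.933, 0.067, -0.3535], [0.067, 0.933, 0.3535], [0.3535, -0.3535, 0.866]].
0.9659 - 0.183i - 0.183j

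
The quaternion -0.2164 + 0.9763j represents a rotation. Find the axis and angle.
axis = (0, 1, 0), θ = 205°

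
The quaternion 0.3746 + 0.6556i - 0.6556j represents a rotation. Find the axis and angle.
axis = (√2/2, -√2/2, 0), θ = 136°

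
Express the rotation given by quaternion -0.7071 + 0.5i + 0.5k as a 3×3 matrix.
[[0.5, 0.7071, 0.5], [-0.7071, 0, 0.7071], [0.5, -0.7071, 0.5]]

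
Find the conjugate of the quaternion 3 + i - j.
3 - i + j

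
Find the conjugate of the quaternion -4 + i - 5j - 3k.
-4 - i + 5j + 3k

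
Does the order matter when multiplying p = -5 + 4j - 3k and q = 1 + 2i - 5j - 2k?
Yes: pq = 9 - 33i + 23j - k ≠ 9 + 13i + 35j + 15k = qp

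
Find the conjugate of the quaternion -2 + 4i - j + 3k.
-2 - 4i + j - 3k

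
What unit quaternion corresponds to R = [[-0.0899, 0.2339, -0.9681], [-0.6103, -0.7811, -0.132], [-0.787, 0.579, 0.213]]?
-0.2924 - 0.6079i + 0.1548j + 0.7218k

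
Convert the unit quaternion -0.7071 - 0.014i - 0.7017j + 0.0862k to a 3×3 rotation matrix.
[[0.0004, 0.1416, 0.9899], [-0.1023, 0.9847, -0.1408], [-0.9948, -0.1012, 0.0148]]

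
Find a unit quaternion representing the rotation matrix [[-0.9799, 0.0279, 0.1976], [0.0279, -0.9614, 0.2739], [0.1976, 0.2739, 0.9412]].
0.1003i + 0.139j + 0.9852k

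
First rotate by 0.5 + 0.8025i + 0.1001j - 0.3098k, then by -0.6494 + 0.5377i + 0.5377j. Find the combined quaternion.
-0.81 - 0.4189i + 0.3704j - 0.1765k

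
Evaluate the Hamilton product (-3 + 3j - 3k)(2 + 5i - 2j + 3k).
9 - 12i - 3j - 30k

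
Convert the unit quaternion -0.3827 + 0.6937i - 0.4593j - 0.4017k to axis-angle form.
axis = (0.7509, -0.4971, -0.4348), θ = 5π/4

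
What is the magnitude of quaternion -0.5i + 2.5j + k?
2.739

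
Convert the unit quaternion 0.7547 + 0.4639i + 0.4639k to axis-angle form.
axis = (√2/2, 0, √2/2), θ = 82°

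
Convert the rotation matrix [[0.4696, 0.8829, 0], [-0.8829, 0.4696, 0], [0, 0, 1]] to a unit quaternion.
0.8572 - 0.515k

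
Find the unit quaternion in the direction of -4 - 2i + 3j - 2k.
-0.6963 - 0.3482i + 0.5222j - 0.3482k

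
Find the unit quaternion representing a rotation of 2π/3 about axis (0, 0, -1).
0.5 - 0.866k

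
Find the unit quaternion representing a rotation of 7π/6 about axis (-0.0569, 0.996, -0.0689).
-0.2588 - 0.055i + 0.9621j - 0.0666k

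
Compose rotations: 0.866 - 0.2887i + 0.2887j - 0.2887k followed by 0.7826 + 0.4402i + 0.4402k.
0.9319 + 0.0282i + 0.2259j + 0.2824k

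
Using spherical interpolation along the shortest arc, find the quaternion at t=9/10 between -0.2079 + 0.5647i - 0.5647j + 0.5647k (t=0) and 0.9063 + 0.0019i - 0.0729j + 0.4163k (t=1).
0.8536 + 0.0856i - 0.1548j + 0.49k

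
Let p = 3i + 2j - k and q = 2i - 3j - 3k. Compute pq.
-3 - 9i + 7j - 13k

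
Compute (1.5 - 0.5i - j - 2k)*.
1.5 + 0.5i + j + 2k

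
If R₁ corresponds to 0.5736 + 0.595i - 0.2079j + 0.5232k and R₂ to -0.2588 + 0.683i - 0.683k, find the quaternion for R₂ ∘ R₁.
-0.1975 + 0.0958i - 0.7099j - 0.6692k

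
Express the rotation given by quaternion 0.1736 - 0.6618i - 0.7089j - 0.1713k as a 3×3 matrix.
[[-0.0638, 0.9978, -0.0194], [0.8788, 0.0654, 0.4726], [0.4729, 0.0131, -0.881]]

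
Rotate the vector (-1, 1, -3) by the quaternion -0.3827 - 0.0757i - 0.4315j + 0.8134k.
(0.762, 2.502, -2.039)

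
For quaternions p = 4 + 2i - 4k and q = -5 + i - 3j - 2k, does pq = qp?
No: pq = -30 - 18i - 12j + 6k ≠ -30 + 6i - 12j + 18k = qp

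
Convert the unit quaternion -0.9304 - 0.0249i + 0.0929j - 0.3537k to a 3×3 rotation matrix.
[[0.7325, -0.6628, -0.1553], [0.6535, 0.7486, -0.1121], [0.1905, -0.0194, 0.9815]]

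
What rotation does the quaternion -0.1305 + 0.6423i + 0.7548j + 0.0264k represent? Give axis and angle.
axis = (0.6478, 0.7613, 0.0266), θ = 195°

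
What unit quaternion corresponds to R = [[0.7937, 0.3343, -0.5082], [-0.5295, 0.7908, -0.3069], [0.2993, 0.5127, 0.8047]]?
0.9205 + 0.2226i - 0.2193j - 0.2346k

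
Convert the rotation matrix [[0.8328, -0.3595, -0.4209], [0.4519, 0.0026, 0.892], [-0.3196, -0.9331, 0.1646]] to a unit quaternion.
0.7071 - 0.6453i - 0.0358j + 0.2869k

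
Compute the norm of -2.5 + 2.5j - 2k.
4.062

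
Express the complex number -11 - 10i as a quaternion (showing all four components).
-11 - 10i + 0j + 0k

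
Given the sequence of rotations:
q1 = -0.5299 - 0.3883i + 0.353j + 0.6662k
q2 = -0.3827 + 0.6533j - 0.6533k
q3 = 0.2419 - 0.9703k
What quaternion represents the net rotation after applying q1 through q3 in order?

q2 · q1 = 0.4074 + 0.8144i - 0.2276j + 0.3449k
q3 · q2 · q1 = 0.4332 - 0.0238i - 0.8453j - 0.3119k
0.4332 - 0.0238i - 0.8453j - 0.3119k


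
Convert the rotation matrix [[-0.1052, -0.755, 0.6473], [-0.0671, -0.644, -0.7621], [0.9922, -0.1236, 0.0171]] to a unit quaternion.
0.2588 + 0.6168i - 0.3332j + 0.6645k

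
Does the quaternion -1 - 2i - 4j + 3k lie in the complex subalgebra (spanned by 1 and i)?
No. The quaternion -1 - 2i - 4j + 3k has j-coefficient y = -4 and k-coefficient z = 3, not both zero, so it does not lie in the complex subalgebra spanned by 1 and i.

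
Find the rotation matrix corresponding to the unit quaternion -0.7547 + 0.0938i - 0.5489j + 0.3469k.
[[0.1567, 0.4206, 0.8936], [-0.6266, 0.7417, -0.2392], [-0.7634, -0.5224, 0.3798]]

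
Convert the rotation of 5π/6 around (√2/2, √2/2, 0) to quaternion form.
0.2588 + 0.683i + 0.683j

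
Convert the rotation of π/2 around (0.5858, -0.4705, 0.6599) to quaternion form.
0.7071 + 0.4142i - 0.3327j + 0.4666k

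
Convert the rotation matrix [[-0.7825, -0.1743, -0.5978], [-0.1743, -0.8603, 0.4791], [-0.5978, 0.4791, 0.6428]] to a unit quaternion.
-0.3298i + 0.2643j + 0.9063k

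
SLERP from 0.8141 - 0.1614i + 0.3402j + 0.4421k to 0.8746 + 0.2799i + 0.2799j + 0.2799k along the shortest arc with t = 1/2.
0.8695 + 0.061i + 0.3193j + 0.3718k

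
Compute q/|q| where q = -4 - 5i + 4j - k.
-0.5252 - 0.6565i + 0.5252j - 0.1313k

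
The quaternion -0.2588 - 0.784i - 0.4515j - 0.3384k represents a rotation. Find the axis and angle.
axis = (-0.8117, -0.4674, -0.3503), θ = 7π/6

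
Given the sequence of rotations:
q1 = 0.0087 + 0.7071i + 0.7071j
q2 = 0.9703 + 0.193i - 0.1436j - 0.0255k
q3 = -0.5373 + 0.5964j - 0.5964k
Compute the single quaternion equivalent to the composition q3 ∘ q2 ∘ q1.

q2 · q1 = -0.0265 + 0.7058i + 0.6668j + 0.2378k
q3 · q2 · q1 = -0.2416 + 0.1603i - 0.795j - 0.5329k
-0.2416 + 0.1603i - 0.795j - 0.5329k


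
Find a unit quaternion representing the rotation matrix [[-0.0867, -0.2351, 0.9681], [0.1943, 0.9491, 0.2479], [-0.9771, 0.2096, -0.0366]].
0.6756 - 0.0142i + 0.7198j + 0.1589k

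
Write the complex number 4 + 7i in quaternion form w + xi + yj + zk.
4 + 7i + 0j + 0k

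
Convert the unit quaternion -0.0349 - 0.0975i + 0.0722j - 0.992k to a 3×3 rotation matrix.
[[-0.9786, -0.0833, 0.1884], [0.0552, -0.9871, -0.1501], [0.1985, -0.1364, 0.9706]]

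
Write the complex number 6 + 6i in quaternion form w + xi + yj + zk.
6 + 6i + 0j + 0k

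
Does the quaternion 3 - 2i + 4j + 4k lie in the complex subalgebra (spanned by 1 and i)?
No. The quaternion 3 - 2i + 4j + 4k has j-coefficient y = 4 and k-coefficient z = 4, not both zero, so it does not lie in the complex subalgebra spanned by 1 and i.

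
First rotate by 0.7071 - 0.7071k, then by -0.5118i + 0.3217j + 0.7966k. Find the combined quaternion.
0.5633 - 0.5894i - 0.1344j + 0.5633k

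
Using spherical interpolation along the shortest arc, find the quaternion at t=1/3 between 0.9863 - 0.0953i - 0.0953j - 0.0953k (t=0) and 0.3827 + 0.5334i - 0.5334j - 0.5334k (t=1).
0.9012 + 0.1447i - 0.2888j - 0.2888k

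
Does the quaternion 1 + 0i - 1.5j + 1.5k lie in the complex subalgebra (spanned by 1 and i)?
No. The quaternion 1 - 1.5j + 1.5k has j-coefficient y = -1.5 and k-coefficient z = 1.5, not both zero, so it does not lie in the complex subalgebra spanned by 1 and i.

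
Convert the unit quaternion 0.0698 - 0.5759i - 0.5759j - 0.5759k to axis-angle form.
axis = (-√3/3, -√3/3, -√3/3), θ = 172°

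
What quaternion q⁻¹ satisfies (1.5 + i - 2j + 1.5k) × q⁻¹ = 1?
0.1579 - 0.1053i + 0.2105j - 0.1579k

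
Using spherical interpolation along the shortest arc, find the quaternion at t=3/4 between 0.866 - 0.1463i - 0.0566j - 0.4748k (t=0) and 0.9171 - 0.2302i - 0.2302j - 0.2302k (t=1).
0.9128 - 0.2111i - 0.1883j - 0.2945k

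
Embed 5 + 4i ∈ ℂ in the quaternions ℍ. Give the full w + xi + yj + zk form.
5 + 4i + 0j + 0k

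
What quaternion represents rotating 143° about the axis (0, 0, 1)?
0.3173 + 0.9483k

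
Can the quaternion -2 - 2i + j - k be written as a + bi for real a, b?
No. The quaternion -2 - 2i + j - k has j-coefficient y = 1 and k-coefficient z = -1, not both zero, so it does not lie in the complex subalgebra spanned by 1 and i.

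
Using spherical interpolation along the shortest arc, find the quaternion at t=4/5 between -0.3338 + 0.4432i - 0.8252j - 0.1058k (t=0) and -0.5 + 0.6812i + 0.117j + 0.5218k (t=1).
-0.5302 + 0.7193i - 0.1112j + 0.435k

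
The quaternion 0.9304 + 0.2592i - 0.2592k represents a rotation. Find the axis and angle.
axis = (√2/2, 0, -√2/2), θ = 43°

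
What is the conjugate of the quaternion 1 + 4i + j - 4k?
1 - 4i - j + 4k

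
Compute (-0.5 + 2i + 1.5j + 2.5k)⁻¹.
-0.0392 - 0.1569i - 0.1176j - 0.1961k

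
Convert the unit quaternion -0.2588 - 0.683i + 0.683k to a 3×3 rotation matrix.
[[0.067, 0.3535, -0.933], [-0.3535, -0.866, -0.3535], [-0.933, 0.3535, 0.067]]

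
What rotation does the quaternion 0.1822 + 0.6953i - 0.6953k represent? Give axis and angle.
axis = (√2/2, 0, -√2/2), θ = 159°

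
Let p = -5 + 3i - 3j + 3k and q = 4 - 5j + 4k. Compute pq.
-47 + 15i + j - 23k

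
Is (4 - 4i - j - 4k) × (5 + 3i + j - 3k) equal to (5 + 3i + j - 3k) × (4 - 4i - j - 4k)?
No: pq = 21 - i - 25j - 33k ≠ 21 - 15i + 23j - 31k = qp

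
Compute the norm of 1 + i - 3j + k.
√12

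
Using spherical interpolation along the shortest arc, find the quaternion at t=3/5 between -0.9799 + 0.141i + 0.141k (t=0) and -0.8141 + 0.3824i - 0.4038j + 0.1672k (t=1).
-0.9084 + 0.2943i - 0.249j + 0.1616k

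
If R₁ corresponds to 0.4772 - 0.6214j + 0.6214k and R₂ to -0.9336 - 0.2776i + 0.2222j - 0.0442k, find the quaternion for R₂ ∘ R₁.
-0.28 - 0.0219i + 0.8587j - 0.4287k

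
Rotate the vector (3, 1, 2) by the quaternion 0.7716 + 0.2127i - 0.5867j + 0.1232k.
(-1.302, -0.245, 3.499)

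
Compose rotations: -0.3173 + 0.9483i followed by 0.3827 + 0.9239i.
-0.9976 + 0.0698i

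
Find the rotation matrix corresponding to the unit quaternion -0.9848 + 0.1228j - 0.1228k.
[[0.9397, -0.2419, -0.2419], [0.2419, 0.9698, -0.0302], [0.2419, -0.0302, 0.9698]]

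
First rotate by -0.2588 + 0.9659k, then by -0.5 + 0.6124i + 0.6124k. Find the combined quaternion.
-0.4621 - 0.1585i - 0.5915j - 0.6414k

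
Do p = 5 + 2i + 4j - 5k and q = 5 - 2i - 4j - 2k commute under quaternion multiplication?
No: pq = 35 - 28i + 14j - 35k ≠ 35 + 28i - 14j - 35k = qp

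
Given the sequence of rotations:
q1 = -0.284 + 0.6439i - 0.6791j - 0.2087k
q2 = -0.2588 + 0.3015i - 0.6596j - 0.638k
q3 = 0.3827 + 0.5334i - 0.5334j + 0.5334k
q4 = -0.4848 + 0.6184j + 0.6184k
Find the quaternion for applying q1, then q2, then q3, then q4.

q2 · q1 = -0.7017 - 0.5479i + 0.0152j + 0.4552k
q3 · q2 · q1 = -0.211 - 0.8349i - 0.1549j - 0.4842k
q4 · q3 · q2 · q1 = 0.4975 + 0.2011i - 0.5717j + 0.6206k
0.4975 + 0.2011i - 0.5717j + 0.6206k


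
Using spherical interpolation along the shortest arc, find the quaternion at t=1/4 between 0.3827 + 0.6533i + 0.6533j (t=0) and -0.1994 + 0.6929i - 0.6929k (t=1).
0.2578 + 0.7657i + 0.5474j - 0.2183k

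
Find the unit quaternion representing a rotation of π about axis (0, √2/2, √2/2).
0.7071j + 0.7071k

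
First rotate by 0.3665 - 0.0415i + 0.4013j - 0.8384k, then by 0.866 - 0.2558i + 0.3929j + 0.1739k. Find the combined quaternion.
0.2949 - 0.5289i + 0.2698j - 0.7487k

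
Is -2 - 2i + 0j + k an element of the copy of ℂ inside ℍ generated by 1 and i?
No. The quaternion -2 - 2i + k has j-coefficient y = 0 and k-coefficient z = 1, not both zero, so it does not lie in the complex subalgebra spanned by 1 and i.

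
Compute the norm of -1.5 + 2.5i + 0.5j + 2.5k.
√15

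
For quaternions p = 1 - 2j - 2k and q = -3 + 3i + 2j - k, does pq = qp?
No: pq = -1 + 9i + 2j + 11k ≠ -1 - 3i + 14j - k = qp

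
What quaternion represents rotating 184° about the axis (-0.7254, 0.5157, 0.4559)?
-0.0349 - 0.725i + 0.5154j + 0.4556k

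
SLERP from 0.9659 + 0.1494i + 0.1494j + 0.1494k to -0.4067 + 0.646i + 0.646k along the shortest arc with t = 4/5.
0.6358 - 0.545i + 0.0412j - 0.545k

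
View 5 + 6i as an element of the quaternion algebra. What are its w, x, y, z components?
5 + 6i + 0j + 0k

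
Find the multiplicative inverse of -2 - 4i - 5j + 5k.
-0.0286 + 0.0571i + 0.0714j - 0.0714k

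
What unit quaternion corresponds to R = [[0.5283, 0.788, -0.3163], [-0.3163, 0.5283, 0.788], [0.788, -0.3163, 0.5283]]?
0.8039 - 0.3434i - 0.3434j - 0.3434k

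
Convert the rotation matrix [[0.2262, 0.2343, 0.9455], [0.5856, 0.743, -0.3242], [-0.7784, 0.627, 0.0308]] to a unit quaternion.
0.7071 + 0.3363i + 0.6095j + 0.1242k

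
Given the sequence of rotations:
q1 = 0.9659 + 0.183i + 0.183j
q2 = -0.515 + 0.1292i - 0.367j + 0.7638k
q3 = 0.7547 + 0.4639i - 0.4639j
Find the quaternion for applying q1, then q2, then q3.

q2 · q1 = -0.4539 - 0.1092i - 0.309j + 0.8286k
q3 · q2 · q1 = -0.4352 - 0.6774i - 0.407j + 0.4313k
-0.4352 - 0.6774i - 0.407j + 0.4313k


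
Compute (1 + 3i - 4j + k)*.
1 - 3i + 4j - k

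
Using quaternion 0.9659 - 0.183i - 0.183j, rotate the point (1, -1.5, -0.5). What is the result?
(1.009, -1.509, 0.451)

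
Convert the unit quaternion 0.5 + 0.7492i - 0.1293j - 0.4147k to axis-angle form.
axis = (0.8651, -0.1493, -0.4789), θ = 2π/3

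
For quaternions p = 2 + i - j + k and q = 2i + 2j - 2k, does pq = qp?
No: pq = 2 + 4i + 8j ≠ 2 + 4i - 8k = qp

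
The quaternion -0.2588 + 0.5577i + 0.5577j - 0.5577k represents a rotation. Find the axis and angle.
axis = (√3/3, √3/3, -√3/3), θ = 7π/6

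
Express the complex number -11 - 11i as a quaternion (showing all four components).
-11 - 11i + 0j + 0k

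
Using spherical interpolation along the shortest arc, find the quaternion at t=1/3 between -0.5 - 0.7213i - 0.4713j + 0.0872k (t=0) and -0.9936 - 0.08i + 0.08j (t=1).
-0.7594 - 0.5645i - 0.317j + 0.0645k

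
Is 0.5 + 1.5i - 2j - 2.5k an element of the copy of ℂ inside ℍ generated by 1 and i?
No. The quaternion 0.5 + 1.5i - 2j - 2.5k has j-coefficient y = -2 and k-coefficient z = -2.5, not both zero, so it does not lie in the complex subalgebra spanned by 1 and i.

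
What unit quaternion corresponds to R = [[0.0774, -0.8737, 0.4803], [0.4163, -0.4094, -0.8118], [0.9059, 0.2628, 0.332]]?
0.5 + 0.5373i - 0.2128j + 0.645k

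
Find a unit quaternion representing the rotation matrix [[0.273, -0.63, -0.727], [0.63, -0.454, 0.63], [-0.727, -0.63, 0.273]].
0.5225 - 0.6029i + 0.6029k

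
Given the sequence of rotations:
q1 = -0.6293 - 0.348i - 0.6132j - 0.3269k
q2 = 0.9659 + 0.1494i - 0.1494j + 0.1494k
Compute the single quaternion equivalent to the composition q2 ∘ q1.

q2 · q1 = -0.5986 - 0.2897i - 0.5014j - 0.5534k
-0.5986 - 0.2897i - 0.5014j - 0.5534k


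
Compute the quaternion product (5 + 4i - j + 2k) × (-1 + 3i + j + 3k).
-22 + 6i + 20k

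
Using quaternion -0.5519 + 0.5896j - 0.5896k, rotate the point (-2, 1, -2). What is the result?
(1.432, 0.394, -2.606)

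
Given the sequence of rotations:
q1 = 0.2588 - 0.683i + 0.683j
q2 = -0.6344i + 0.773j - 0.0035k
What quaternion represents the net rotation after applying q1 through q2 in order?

q2 · q1 = -0.9613 - 0.1618i + 0.2024j + 0.0938k
-0.9613 - 0.1618i + 0.2024j + 0.0938k


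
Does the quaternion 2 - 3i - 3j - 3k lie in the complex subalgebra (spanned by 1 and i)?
No. The quaternion 2 - 3i - 3j - 3k has j-coefficient y = -3 and k-coefficient z = -3, not both zero, so it does not lie in the complex subalgebra spanned by 1 and i.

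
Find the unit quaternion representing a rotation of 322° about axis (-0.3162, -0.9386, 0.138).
-0.9455 - 0.1029i - 0.3056j + 0.0449k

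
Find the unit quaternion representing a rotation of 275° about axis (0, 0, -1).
-0.7373 - 0.6756k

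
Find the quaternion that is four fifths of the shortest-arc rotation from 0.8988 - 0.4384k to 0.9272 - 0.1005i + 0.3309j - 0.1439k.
0.9373 - 0.0814i + 0.2681j - 0.2073k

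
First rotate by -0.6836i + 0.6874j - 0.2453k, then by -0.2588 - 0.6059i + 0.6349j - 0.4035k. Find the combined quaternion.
-0.9496 + 0.2985i - 0.0507j + 0.081k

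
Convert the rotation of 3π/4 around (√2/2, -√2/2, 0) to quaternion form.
0.3827 + 0.6533i - 0.6533j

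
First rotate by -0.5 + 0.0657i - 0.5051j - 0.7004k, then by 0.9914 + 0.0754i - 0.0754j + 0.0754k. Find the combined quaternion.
-0.4859 + 0.1183i - 0.4053j - 0.7652k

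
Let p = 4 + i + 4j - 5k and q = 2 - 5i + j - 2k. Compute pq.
-1 - 21i + 39j + 3k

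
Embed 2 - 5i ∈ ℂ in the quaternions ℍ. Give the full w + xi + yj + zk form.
2 - 5i + 0j + 0k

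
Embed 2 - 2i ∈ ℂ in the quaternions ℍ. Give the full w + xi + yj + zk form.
2 - 2i + 0j + 0k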